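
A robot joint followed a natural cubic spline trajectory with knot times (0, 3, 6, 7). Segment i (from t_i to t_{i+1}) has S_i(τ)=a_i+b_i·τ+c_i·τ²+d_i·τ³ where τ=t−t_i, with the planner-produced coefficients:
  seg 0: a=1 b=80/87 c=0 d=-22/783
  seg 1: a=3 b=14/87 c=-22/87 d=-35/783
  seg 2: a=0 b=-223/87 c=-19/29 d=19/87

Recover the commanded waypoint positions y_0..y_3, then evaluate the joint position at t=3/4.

y_0=1 y_1=3 y_2=0 y_3=-3
S(3/4) = 1557/928

y_0 = S_0(0) = a_0 = 1
y_1 = S_1(0) = a_1 = 3
y_2 = S_2(0) = a_2 = 0
y_3 = S_2(1) = -3
t_q=3/4 is in segment 0 (τ=3/4); S_0(τ)=1557/928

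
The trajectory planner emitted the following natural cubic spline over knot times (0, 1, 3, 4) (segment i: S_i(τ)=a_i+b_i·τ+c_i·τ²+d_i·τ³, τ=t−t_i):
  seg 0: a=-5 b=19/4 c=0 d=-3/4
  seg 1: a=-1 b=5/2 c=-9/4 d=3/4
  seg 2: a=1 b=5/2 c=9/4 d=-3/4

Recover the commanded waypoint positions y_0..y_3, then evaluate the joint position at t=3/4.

y_0=-5 y_1=-1 y_2=1 y_3=5
S(3/4) = -449/256

y_0 = S_0(0) = a_0 = -5
y_1 = S_1(0) = a_1 = -1
y_2 = S_2(0) = a_2 = 1
y_3 = S_2(1) = 5
t_q=3/4 is in segment 0 (τ=3/4); S_0(τ)=-449/256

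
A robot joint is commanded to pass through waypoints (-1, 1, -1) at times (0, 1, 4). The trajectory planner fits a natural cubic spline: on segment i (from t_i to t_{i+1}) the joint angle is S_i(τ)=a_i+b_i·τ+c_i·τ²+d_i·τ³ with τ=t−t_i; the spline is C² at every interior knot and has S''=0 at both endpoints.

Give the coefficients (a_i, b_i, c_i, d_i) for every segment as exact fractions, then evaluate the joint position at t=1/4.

Δ: Δ0=2, Δ1=-2/3
row 1: diag=8, rhs=-16; c'=3/8, d'=-2
back: M1=-2
M: M0=0, M1=-2, M2=0
seg 0: a=-1, c=M0/2=0, d=(M1−M0)/(6·1)=-1/3, b=Δ0−h0·(2M0+M1)/6=7/3
seg 1: a=1, c=M1/2=-1, d=(M2−M1)/(6·3)=1/9, b=Δ1−h1·(2M1+M2)/6=4/3
t_q=1/4 → seg 0, τ=1/4; S=-1+7/3·τ+0·τ²+-1/3·τ³=-27/64

  seg 0: a=-1 b=7/3 c=0 d=-1/3
  seg 1: a=1 b=4/3 c=-1 d=1/9
S(1/4) = -27/64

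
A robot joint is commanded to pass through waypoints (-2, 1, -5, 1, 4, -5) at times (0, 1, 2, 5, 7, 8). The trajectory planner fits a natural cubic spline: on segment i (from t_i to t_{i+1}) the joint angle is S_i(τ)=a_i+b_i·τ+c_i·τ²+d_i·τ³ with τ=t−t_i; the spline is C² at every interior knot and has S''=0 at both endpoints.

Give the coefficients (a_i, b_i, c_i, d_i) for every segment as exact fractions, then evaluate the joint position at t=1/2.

  seg 0: a=-2 b=425/76 c=0 d=-197/76
  seg 1: a=1 b=-83/38 c=-591/76 d=301/76
  seg 2: a=-5 b=-445/76 c=78/19 d=-113/228
  seg 3: a=1 b=205/38 c=-27/76 d=-121/152
  seg 4: a=4 b=-106/19 c=-195/38 d=65/38
S(1/2) = 287/608

Δ: Δ0=3, Δ1=-6, Δ2=2, Δ3=3/2, Δ4=-9
row 1: diag=4, rhs=-54; c'=1/4, d'=-27/2
row 2: denom=8−1·1/4=31/4; d'=(48−1·-27/2)/(31/4)=246/31
row 3: denom=10−3·12/31=274/31; d'=(-3−3·246/31)/(274/31)=-831/274
row 4: denom=6−2·31/137=760/137; d'=(-63−2·-831/274)/(760/137)=-195/19
back: M4=-195/19
back: M3=-831/274−31/137·-195/19=-27/38
back: M2=246/31−12/31·-27/38=156/19
back: M1=-27/2−1/4·156/19=-591/38
M: M0=0, M1=-591/38, M2=156/19, M3=-27/38, M4=-195/19, M5=0
seg 0: a=-2, c=M0/2=0, d=(M1−M0)/(6·1)=-197/76, b=Δ0−h0·(2M0+M1)/6=425/76
seg 1: a=1, c=M1/2=-591/76, d=(M2−M1)/(6·1)=301/76, b=Δ1−h1·(2M1+M2)/6=-83/38
seg 2: a=-5, c=M2/2=78/19, d=(M3−M2)/(6·3)=-113/228, b=Δ2−h2·(2M2+M3)/6=-445/76
seg 3: a=1, c=M3/2=-27/76, d=(M4−M3)/(6·2)=-121/152, b=Δ3−h3·(2M3+M4)/6=205/38
seg 4: a=4, c=M4/2=-195/38, d=(M5−M4)/(6·1)=65/38, b=Δ4−h4·(2M4+M5)/6=-106/19
t_q=1/2 → seg 0, τ=1/2; S=-2+425/76·τ+0·τ²+-197/76·τ³=287/608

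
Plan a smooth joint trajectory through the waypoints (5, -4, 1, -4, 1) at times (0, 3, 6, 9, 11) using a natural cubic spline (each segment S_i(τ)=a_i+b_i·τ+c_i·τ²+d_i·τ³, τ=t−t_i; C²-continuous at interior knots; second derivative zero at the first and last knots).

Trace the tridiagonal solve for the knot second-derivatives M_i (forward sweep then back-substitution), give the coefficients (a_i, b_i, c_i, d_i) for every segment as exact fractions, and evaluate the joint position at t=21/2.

  seg 0: a=5 b=-55/12 c=0 d=19/108
  seg 1: a=-4 b=1/6 c=19/12 d=-13/36
  seg 2: a=1 b=-1/12 c=-5/3 d=41/108
  seg 3: a=-4 b=1/6 c=7/4 d=-7/24
S(21/2) = -51/64

Δ: Δ0=-3, Δ1=5/3, Δ2=-5/3, Δ3=5/2
row 1: diag=12, rhs=28; c'=1/4, d'=7/3
row 2: denom=12−3·1/4=45/4; d'=(-20−3·7/3)/(45/4)=-12/5
row 3: denom=10−3·4/15=46/5; d'=(25−3·-12/5)/(46/5)=7/2
back: M3=7/2
back: M2=-12/5−4/15·7/2=-10/3
back: M1=7/3−1/4·-10/3=19/6
M: M0=0, M1=19/6, M2=-10/3, M3=7/2, M4=0
seg 0: a=5, c=M0/2=0, d=(M1−M0)/(6·3)=19/108, b=Δ0−h0·(2M0+M1)/6=-55/12
seg 1: a=-4, c=M1/2=19/12, d=(M2−M1)/(6·3)=-13/36, b=Δ1−h1·(2M1+M2)/6=1/6
seg 2: a=1, c=M2/2=-5/3, d=(M3−M2)/(6·3)=41/108, b=Δ2−h2·(2M2+M3)/6=-1/12
seg 3: a=-4, c=M3/2=7/4, d=(M4−M3)/(6·2)=-7/24, b=Δ3−h3·(2M3+M4)/6=1/6
t_q=21/2 → seg 3, τ=3/2; S=-4+1/6·τ+7/4·τ²+-7/24·τ³=-51/64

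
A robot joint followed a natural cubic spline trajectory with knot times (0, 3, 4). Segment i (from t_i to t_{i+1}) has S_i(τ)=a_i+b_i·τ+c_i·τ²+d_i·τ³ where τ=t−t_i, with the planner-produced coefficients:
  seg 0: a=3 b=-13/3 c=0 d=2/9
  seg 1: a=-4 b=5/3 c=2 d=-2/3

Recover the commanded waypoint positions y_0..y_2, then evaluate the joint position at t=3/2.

y_0=3 y_1=-4 y_2=-1
S(3/2) = -11/4

y_0 = S_0(0) = a_0 = 3
y_1 = S_1(0) = a_1 = -4
y_2 = S_1(1) = -1
t_q=3/2 is in segment 0 (τ=3/2); S_0(τ)=-11/4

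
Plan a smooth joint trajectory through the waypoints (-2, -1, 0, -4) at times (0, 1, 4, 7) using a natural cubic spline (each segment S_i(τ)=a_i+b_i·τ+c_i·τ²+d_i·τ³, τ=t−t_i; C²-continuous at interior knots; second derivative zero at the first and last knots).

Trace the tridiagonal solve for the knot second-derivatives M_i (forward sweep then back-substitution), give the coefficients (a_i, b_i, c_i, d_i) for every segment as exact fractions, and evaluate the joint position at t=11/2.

Δ: Δ0=1, Δ1=1/3, Δ2=-4/3
row 1: diag=8, rhs=-4; c'=3/8, d'=-1/2
row 2: denom=12−3·3/8=87/8; d'=(-10−3·-1/2)/(87/8)=-68/87
back: M2=-68/87
back: M1=-1/2−3/8·-68/87=-6/29
M: M0=0, M1=-6/29, M2=-68/87, M3=0
seg 0: a=-2, c=M0/2=0, d=(M1−M0)/(6·1)=-1/29, b=Δ0−h0·(2M0+M1)/6=30/29
seg 1: a=-1, c=M1/2=-3/29, d=(M2−M1)/(6·3)=-25/783, b=Δ1−h1·(2M1+M2)/6=27/29
seg 2: a=0, c=M2/2=-34/87, d=(M3−M2)/(6·3)=34/783, b=Δ2−h2·(2M2+M3)/6=-16/29
t_q=11/2 → seg 2, τ=3/2; S=0+-16/29·τ+-34/87·τ²+34/783·τ³=-181/116

  seg 0: a=-2 b=30/29 c=0 d=-1/29
  seg 1: a=-1 b=27/29 c=-3/29 d=-25/783
  seg 2: a=0 b=-16/29 c=-34/87 d=34/783
S(11/2) = -181/116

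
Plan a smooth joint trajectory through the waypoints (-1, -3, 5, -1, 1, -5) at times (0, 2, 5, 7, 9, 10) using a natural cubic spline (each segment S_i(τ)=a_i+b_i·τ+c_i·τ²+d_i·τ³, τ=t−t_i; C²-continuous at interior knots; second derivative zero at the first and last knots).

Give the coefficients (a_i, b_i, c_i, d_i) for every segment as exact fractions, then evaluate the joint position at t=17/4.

Δ: Δ0=-1, Δ1=8/3, Δ2=-3, Δ3=1, Δ4=-6
row 1: diag=10, rhs=22; c'=3/10, d'=11/5
row 2: denom=10−3·3/10=91/10; d'=(-34−3·11/5)/(91/10)=-58/13
row 3: denom=8−2·20/91=688/91; d'=(24−2·-58/13)/(688/91)=749/172
row 4: denom=6−2·91/344=941/172; d'=(-42−2·749/172)/(941/172)=-8722/941
back: M4=-8722/941
back: M3=749/172−91/344·-8722/941=6405/941
back: M2=-58/13−20/91·6405/941=-5606/941
back: M1=11/5−3/10·-5606/941=3752/941
M: M0=0, M1=3752/941, M2=-5606/941, M3=6405/941, M4=-8722/941, M5=0
seg 0: a=-1, c=M0/2=0, d=(M1−M0)/(6·2)=938/2823, b=Δ0−h0·(2M0+M1)/6=-6575/2823
seg 1: a=-3, c=M1/2=1876/941, d=(M2−M1)/(6·3)=-4679/8469, b=Δ1−h1·(2M1+M2)/6=4681/2823
seg 2: a=5, c=M2/2=-2803/941, d=(M3−M2)/(6·2)=12011/11292, b=Δ2−h2·(2M2+M3)/6=-3662/2823
seg 3: a=-1, c=M3/2=6405/1882, d=(M4−M3)/(6·2)=-15127/11292, b=Δ3−h3·(2M3+M4)/6=-1265/2823
seg 4: a=1, c=M4/2=-4361/941, d=(M5−M4)/(6·1)=4361/2823, b=Δ4−h4·(2M4+M5)/6=-8216/2823
t_q=17/4 → seg 1, τ=9/4; S=-3+4681/2823·τ+1876/941·τ²+-4679/8469·τ³=272841/60224

  seg 0: a=-1 b=-6575/2823 c=0 d=938/2823
  seg 1: a=-3 b=4681/2823 c=1876/941 d=-4679/8469
  seg 2: a=5 b=-3662/2823 c=-2803/941 d=12011/11292
  seg 3: a=-1 b=-1265/2823 c=6405/1882 d=-15127/11292
  seg 4: a=1 b=-8216/2823 c=-4361/941 d=4361/2823
S(17/4) = 272841/60224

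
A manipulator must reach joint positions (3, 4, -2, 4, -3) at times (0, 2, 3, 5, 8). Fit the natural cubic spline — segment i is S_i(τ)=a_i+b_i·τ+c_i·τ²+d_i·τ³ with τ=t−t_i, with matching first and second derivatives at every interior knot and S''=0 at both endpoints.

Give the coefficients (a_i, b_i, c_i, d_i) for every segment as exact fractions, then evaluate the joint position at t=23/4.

  seg 0: a=3 b=3277/978 c=0 d=-697/978
  seg 1: a=4 b=-5087/978 c=-697/163 d=3401/978
  seg 2: a=-2 b=-1624/489 c=2007/326 d=-1465/978
  seg 3: a=4 b=1628/489 c=-923/326 d=923/2934
S(23/4) = 105093/20864

Δ: Δ0=1/2, Δ1=-6, Δ2=3, Δ3=-7/3
row 1: diag=6, rhs=-39; c'=1/6, d'=-13/2
row 2: denom=6−1·1/6=35/6; d'=(54−1·-13/2)/(35/6)=363/35
row 3: denom=10−2·12/35=326/35; d'=(-32−2·363/35)/(326/35)=-923/163
back: M3=-923/163
back: M2=363/35−12/35·-923/163=2007/163
back: M1=-13/2−1/6·2007/163=-1394/163
M: M0=0, M1=-1394/163, M2=2007/163, M3=-923/163, M4=0
seg 0: a=3, c=M0/2=0, d=(M1−M0)/(6·2)=-697/978, b=Δ0−h0·(2M0+M1)/6=3277/978
seg 1: a=4, c=M1/2=-697/163, d=(M2−M1)/(6·1)=3401/978, b=Δ1−h1·(2M1+M2)/6=-5087/978
seg 2: a=-2, c=M2/2=2007/326, d=(M3−M2)/(6·2)=-1465/978, b=Δ2−h2·(2M2+M3)/6=-1624/489
seg 3: a=4, c=M3/2=-923/326, d=(M4−M3)/(6·3)=923/2934, b=Δ3−h3·(2M3+M4)/6=1628/489
t_q=23/4 → seg 3, τ=3/4; S=4+1628/489·τ+-923/326·τ²+923/2934·τ³=105093/20864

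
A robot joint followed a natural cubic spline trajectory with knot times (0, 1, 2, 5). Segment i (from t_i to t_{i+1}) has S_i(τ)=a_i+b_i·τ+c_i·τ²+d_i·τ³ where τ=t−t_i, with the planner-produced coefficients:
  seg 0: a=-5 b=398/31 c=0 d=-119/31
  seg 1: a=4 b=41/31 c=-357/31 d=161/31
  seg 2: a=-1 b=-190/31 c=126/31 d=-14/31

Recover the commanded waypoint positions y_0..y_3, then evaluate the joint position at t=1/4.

y_0=-5 y_1=4 y_2=-1 y_3=5
S(1/4) = -3671/1984

y_0 = S_0(0) = a_0 = -5
y_1 = S_1(0) = a_1 = 4
y_2 = S_2(0) = a_2 = -1
y_3 = S_2(3) = 5
t_q=1/4 is in segment 0 (τ=1/4); S_0(τ)=-3671/1984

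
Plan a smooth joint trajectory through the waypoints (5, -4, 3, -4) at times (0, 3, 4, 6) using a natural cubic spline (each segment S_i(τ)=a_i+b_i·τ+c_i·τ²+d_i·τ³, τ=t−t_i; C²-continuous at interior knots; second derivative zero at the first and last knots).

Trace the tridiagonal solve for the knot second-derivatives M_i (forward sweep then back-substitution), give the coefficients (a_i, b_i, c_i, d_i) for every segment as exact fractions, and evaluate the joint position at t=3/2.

  seg 0: a=5 b=-15/2 c=0 d=1/2
  seg 1: a=-4 b=6 c=9/2 d=-7/2
  seg 2: a=3 b=9/2 c=-6 d=1
S(3/2) = -73/16

Δ: Δ0=-3, Δ1=7, Δ2=-7/2
row 1: diag=8, rhs=60; c'=1/8, d'=15/2
row 2: denom=6−1·1/8=47/8; d'=(-63−1·15/2)/(47/8)=-12
back: M2=-12
back: M1=15/2−1/8·-12=9
M: M0=0, M1=9, M2=-12, M3=0
seg 0: a=5, c=M0/2=0, d=(M1−M0)/(6·3)=1/2, b=Δ0−h0·(2M0+M1)/6=-15/2
seg 1: a=-4, c=M1/2=9/2, d=(M2−M1)/(6·1)=-7/2, b=Δ1−h1·(2M1+M2)/6=6
seg 2: a=3, c=M2/2=-6, d=(M3−M2)/(6·2)=1, b=Δ2−h2·(2M2+M3)/6=9/2
t_q=3/2 → seg 0, τ=3/2; S=5+-15/2·τ+0·τ²+1/2·τ³=-73/16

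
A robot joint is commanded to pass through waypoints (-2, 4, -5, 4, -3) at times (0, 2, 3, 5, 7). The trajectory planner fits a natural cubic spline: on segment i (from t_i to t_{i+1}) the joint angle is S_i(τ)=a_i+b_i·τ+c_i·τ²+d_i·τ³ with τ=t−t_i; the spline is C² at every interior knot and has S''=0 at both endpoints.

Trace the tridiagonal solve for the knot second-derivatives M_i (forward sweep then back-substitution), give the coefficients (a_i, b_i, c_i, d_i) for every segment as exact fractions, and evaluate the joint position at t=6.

  seg 0: a=-2 b=259/32 c=0 d=-163/128
  seg 1: a=4 b=-115/16 c=-489/64 d=373/64
  seg 2: a=-5 b=-319/64 c=315/32 d=-653/256
  seg 3: a=4 b=121/32 c=-699/128 d=233/256
S(6) = 827/256

Δ: Δ0=3, Δ1=-9, Δ2=9/2, Δ3=-7/2
row 1: diag=6, rhs=-72; c'=1/6, d'=-12
row 2: denom=6−1·1/6=35/6; d'=(81−1·-12)/(35/6)=558/35
row 3: denom=8−2·12/35=256/35; d'=(-48−2·558/35)/(256/35)=-699/64
back: M3=-699/64
back: M2=558/35−12/35·-699/64=315/16
back: M1=-12−1/6·315/16=-489/32
M: M0=0, M1=-489/32, M2=315/16, M3=-699/64, M4=0
seg 0: a=-2, c=M0/2=0, d=(M1−M0)/(6·2)=-163/128, b=Δ0−h0·(2M0+M1)/6=259/32
seg 1: a=4, c=M1/2=-489/64, d=(M2−M1)/(6·1)=373/64, b=Δ1−h1·(2M1+M2)/6=-115/16
seg 2: a=-5, c=M2/2=315/32, d=(M3−M2)/(6·2)=-653/256, b=Δ2−h2·(2M2+M3)/6=-319/64
seg 3: a=4, c=M3/2=-699/128, d=(M4−M3)/(6·2)=233/256, b=Δ3−h3·(2M3+M4)/6=121/32
t_q=6 → seg 3, τ=1; S=4+121/32·τ+-699/128·τ²+233/256·τ³=827/256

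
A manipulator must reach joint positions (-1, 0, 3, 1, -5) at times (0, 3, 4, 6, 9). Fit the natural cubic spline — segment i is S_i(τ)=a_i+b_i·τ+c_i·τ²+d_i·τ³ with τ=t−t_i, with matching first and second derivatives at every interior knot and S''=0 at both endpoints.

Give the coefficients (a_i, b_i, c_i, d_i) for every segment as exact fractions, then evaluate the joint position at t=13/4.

Δ: Δ0=1/3, Δ1=3, Δ2=-1, Δ3=-2
row 1: diag=8, rhs=16; c'=1/8, d'=2
row 2: denom=6−1·1/8=47/8; d'=(-24−1·2)/(47/8)=-208/47
row 3: denom=10−2·16/47=438/47; d'=(-6−2·-208/47)/(438/47)=67/219
back: M3=67/219
back: M2=-208/47−16/47·67/219=-992/219
back: M1=2−1/8·-992/219=562/219
M: M0=0, M1=562/219, M2=-992/219, M3=67/219, M4=0
seg 0: a=-1, c=M0/2=0, d=(M1−M0)/(6·3)=281/1971, b=Δ0−h0·(2M0+M1)/6=-208/219
seg 1: a=0, c=M1/2=281/219, d=(M2−M1)/(6·1)=-259/219, b=Δ1−h1·(2M1+M2)/6=635/219
seg 2: a=3, c=M2/2=-496/219, d=(M3−M2)/(6·2)=353/876, b=Δ2−h2·(2M2+M3)/6=140/73
seg 3: a=1, c=M3/2=67/438, d=(M4−M3)/(6·3)=-67/3942, b=Δ3−h3·(2M3+M4)/6=-505/219
t_q=13/4 → seg 1, τ=1/4; S=0+635/219·τ+281/219·τ²+-259/219·τ³=3675/4672

  seg 0: a=-1 b=-208/219 c=0 d=281/1971
  seg 1: a=0 b=635/219 c=281/219 d=-259/219
  seg 2: a=3 b=140/73 c=-496/219 d=353/876
  seg 3: a=1 b=-505/219 c=67/438 d=-67/3942
S(13/4) = 3675/4672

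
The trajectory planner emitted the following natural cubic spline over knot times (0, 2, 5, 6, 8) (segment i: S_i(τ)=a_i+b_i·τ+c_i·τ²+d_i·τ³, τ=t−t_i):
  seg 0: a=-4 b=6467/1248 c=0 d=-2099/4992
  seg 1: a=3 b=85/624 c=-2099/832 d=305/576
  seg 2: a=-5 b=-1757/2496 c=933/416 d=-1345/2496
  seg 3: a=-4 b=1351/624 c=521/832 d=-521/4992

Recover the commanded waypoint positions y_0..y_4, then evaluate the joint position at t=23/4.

y_0=-4 y_1=3 y_2=-5 y_3=-4 y_4=2
S(23/4) = -239281/53248

y_0 = S_0(0) = a_0 = -4
y_1 = S_1(0) = a_1 = 3
y_2 = S_2(0) = a_2 = -5
y_3 = S_3(0) = a_3 = -4
y_4 = S_3(2) = 2
t_q=23/4 is in segment 2 (τ=3/4); S_2(τ)=-239281/53248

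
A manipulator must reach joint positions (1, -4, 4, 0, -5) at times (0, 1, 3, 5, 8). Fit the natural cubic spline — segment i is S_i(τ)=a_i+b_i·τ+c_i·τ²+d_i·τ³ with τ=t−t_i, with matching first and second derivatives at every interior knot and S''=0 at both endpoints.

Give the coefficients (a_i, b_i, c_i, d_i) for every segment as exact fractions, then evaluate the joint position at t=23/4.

Δ: Δ0=-5, Δ1=4, Δ2=-2, Δ3=-5/3
row 1: diag=6, rhs=54; c'=1/3, d'=9
row 2: denom=8−2·1/3=22/3; d'=(-36−2·9)/(22/3)=-81/11
row 3: denom=10−2·3/11=104/11; d'=(2−2·-81/11)/(104/11)=23/13
back: M3=23/13
back: M2=-81/11−3/11·23/13=-102/13
back: M1=9−1/3·-102/13=151/13
M: M0=0, M1=151/13, M2=-102/13, M3=23/13, M4=0
seg 0: a=1, c=M0/2=0, d=(M1−M0)/(6·1)=151/78, b=Δ0−h0·(2M0+M1)/6=-541/78
seg 1: a=-4, c=M1/2=151/26, d=(M2−M1)/(6·2)=-253/156, b=Δ1−h1·(2M1+M2)/6=-44/39
seg 2: a=4, c=M2/2=-51/13, d=(M3−M2)/(6·2)=125/156, b=Δ2−h2·(2M2+M3)/6=103/39
seg 3: a=0, c=M3/2=23/26, d=(M4−M3)/(6·3)=-23/234, b=Δ3−h3·(2M3+M4)/6=-134/39
t_q=23/4 → seg 3, τ=3/4; S=0+-134/39·τ+23/26·τ²+-23/234·τ³=-3529/1664

  seg 0: a=1 b=-541/78 c=0 d=151/78
  seg 1: a=-4 b=-44/39 c=151/26 d=-253/156
  seg 2: a=4 b=103/39 c=-51/13 d=125/156
  seg 3: a=0 b=-134/39 c=23/26 d=-23/234
S(23/4) = -3529/1664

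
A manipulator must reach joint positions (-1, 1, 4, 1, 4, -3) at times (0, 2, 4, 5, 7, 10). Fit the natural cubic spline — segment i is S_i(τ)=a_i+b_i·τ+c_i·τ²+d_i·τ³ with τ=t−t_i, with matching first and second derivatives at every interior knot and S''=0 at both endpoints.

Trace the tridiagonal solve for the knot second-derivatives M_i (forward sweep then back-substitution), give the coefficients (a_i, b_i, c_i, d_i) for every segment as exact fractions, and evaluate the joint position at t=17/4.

  seg 0: a=-1 b=1259/3576 c=0 d=2317/14304
  seg 1: a=1 b=4105/1788 c=2317/2384 d=-9797/14304
  seg 2: a=4 b=-7279/3576 c=-935/298 d=7771/3576
  seg 3: a=1 b=-3203/1788 c=4031/1192 d=-388/447
  seg 4: a=4 b=2359/1788 c=-2177/1192 d=2177/10728
S(17/4) = 253961/76288

Δ: Δ0=1, Δ1=3/2, Δ2=-3, Δ3=3/2, Δ4=-7/3
row 1: diag=8, rhs=3; c'=1/4, d'=3/8
row 2: denom=6−2·1/4=11/2; d'=(-27−2·3/8)/(11/2)=-111/22
row 3: denom=6−1·2/11=64/11; d'=(27−1·-111/22)/(64/11)=705/128
row 4: denom=10−2·11/32=149/16; d'=(-23−2·705/128)/(149/16)=-2177/596
back: M4=-2177/596
back: M3=705/128−11/32·-2177/596=4031/596
back: M2=-111/22−2/11·4031/596=-935/149
back: M1=3/8−1/4·-935/149=2317/1192
M: M0=0, M1=2317/1192, M2=-935/149, M3=4031/596, M4=-2177/596, M5=0
seg 0: a=-1, c=M0/2=0, d=(M1−M0)/(6·2)=2317/14304, b=Δ0−h0·(2M0+M1)/6=1259/3576
seg 1: a=1, c=M1/2=2317/2384, d=(M2−M1)/(6·2)=-9797/14304, b=Δ1−h1·(2M1+M2)/6=4105/1788
seg 2: a=4, c=M2/2=-935/298, d=(M3−M2)/(6·1)=7771/3576, b=Δ2−h2·(2M2+M3)/6=-7279/3576
seg 3: a=1, c=M3/2=4031/1192, d=(M4−M3)/(6·2)=-388/447, b=Δ3−h3·(2M3+M4)/6=-3203/1788
seg 4: a=4, c=M4/2=-2177/1192, d=(M5−M4)/(6·3)=2177/10728, b=Δ4−h4·(2M4+M5)/6=2359/1788
t_q=17/4 → seg 2, τ=1/4; S=4+-7279/3576·τ+-935/298·τ²+7771/3576·τ³=253961/76288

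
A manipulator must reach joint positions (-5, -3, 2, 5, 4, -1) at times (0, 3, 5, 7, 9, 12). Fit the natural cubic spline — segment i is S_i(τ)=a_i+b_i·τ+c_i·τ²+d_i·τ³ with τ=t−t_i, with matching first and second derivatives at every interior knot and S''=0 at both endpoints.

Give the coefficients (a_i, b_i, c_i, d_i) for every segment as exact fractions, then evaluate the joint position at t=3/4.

  seg 0: a=-5 b=9/224 c=0 d=421/6048
  seg 1: a=-3 b=215/112 c=421/672 d=-113/672
  seg 2: a=2 b=809/336 c=-257/672 d=-1/28
  seg 3: a=5 b=151/336 c=-401/672 d=41/672
  seg 4: a=4 b=-135/112 c=-155/672 d=155/6048
S(3/4) = -70827/14336

Δ: Δ0=2/3, Δ1=5/2, Δ2=3/2, Δ3=-1/2, Δ4=-5/3
row 1: diag=10, rhs=11; c'=1/5, d'=11/10
row 2: denom=8−2·1/5=38/5; d'=(-6−2·11/10)/(38/5)=-41/38
row 3: denom=8−2·5/19=142/19; d'=(-12−2·-41/38)/(142/19)=-187/142
row 4: denom=10−2·19/71=672/71; d'=(-7−2·-187/142)/(672/71)=-155/336
back: M4=-155/336
back: M3=-187/142−19/71·-155/336=-401/336
back: M2=-41/38−5/19·-401/336=-257/336
back: M1=11/10−1/5·-257/336=421/336
M: M0=0, M1=421/336, M2=-257/336, M3=-401/336, M4=-155/336, M5=0
seg 0: a=-5, c=M0/2=0, d=(M1−M0)/(6·3)=421/6048, b=Δ0−h0·(2M0+M1)/6=9/224
seg 1: a=-3, c=M1/2=421/672, d=(M2−M1)/(6·2)=-113/672, b=Δ1−h1·(2M1+M2)/6=215/112
seg 2: a=2, c=M2/2=-257/672, d=(M3−M2)/(6·2)=-1/28, b=Δ2−h2·(2M2+M3)/6=809/336
seg 3: a=5, c=M3/2=-401/672, d=(M4−M3)/(6·2)=41/672, b=Δ3−h3·(2M3+M4)/6=151/336
seg 4: a=4, c=M4/2=-155/672, d=(M5−M4)/(6·3)=155/6048, b=Δ4−h4·(2M4+M5)/6=-135/112
t_q=3/4 → seg 0, τ=3/4; S=-5+9/224·τ+0·τ²+421/6048·τ³=-70827/14336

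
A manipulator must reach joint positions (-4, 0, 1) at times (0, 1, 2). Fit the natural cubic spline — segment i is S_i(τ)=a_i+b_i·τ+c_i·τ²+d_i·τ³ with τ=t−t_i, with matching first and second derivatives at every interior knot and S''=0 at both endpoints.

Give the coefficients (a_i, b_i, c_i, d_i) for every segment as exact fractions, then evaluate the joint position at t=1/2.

Δ: Δ0=4, Δ1=1
row 1: diag=4, rhs=-18; c'=1/4, d'=-9/2
back: M1=-9/2
M: M0=0, M1=-9/2, M2=0
seg 0: a=-4, c=M0/2=0, d=(M1−M0)/(6·1)=-3/4, b=Δ0−h0·(2M0+M1)/6=19/4
seg 1: a=0, c=M1/2=-9/4, d=(M2−M1)/(6·1)=3/4, b=Δ1−h1·(2M1+M2)/6=5/2
t_q=1/2 → seg 0, τ=1/2; S=-4+19/4·τ+0·τ²+-3/4·τ³=-55/32

  seg 0: a=-4 b=19/4 c=0 d=-3/4
  seg 1: a=0 b=5/2 c=-9/4 d=3/4
S(1/2) = -55/32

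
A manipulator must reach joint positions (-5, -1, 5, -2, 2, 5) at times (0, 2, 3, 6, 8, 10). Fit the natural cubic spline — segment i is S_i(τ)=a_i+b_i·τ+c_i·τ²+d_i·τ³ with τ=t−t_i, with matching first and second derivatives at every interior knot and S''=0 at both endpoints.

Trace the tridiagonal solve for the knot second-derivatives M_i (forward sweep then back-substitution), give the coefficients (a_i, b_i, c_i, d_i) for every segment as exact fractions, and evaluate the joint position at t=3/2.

  seg 0: a=-5 b=767/4710 c=0 d=8653/18840
  seg 1: a=-1 b=13363/2355 c=8653/3140 d=-22891/9420
  seg 2: a=5 b=36697/9420 c=-7119/1570 d=4631/5652
  seg 3: a=-2 b=-2798/2355 c=8917/3140 d=-2347/3768
  seg 4: a=2 b=12701/4710 c=-1409/1570 d=1409/9420
S(3/2) = -161051/50240

Δ: Δ0=2, Δ1=6, Δ2=-7/3, Δ3=2, Δ4=3/2
row 1: diag=6, rhs=24; c'=1/6, d'=4
row 2: denom=8−1·1/6=47/6; d'=(-50−1·4)/(47/6)=-324/47
row 3: denom=10−3·18/47=416/47; d'=(26−3·-324/47)/(416/47)=1097/208
row 4: denom=8−2·47/208=785/104; d'=(-3−2·1097/208)/(785/104)=-1409/785
back: M4=-1409/785
back: M3=1097/208−47/208·-1409/785=8917/1570
back: M2=-324/47−18/47·8917/1570=-7119/785
back: M1=4−1/6·-7119/785=8653/1570
M: M0=0, M1=8653/1570, M2=-7119/785, M3=8917/1570, M4=-1409/785, M5=0
seg 0: a=-5, c=M0/2=0, d=(M1−M0)/(6·2)=8653/18840, b=Δ0−h0·(2M0+M1)/6=767/4710
seg 1: a=-1, c=M1/2=8653/3140, d=(M2−M1)/(6·1)=-22891/9420, b=Δ1−h1·(2M1+M2)/6=13363/2355
seg 2: a=5, c=M2/2=-7119/1570, d=(M3−M2)/(6·3)=4631/5652, b=Δ2−h2·(2M2+M3)/6=36697/9420
seg 3: a=-2, c=M3/2=8917/3140, d=(M4−M3)/(6·2)=-2347/3768, b=Δ3−h3·(2M3+M4)/6=-2798/2355
seg 4: a=2, c=M4/2=-1409/1570, d=(M5−M4)/(6·2)=1409/9420, b=Δ4−h4·(2M4+M5)/6=12701/4710
t_q=3/2 → seg 0, τ=3/2; S=-5+767/4710·τ+0·τ²+8653/18840·τ³=-161051/50240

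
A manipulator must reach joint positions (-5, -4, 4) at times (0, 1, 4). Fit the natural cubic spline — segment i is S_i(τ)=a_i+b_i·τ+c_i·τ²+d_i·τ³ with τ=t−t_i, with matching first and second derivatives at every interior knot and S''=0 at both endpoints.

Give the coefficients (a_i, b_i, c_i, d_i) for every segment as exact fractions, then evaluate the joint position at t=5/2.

  seg 0: a=-5 b=19/24 c=0 d=5/24
  seg 1: a=-4 b=17/12 c=5/8 d=-5/72
S(5/2) = -45/64

Δ: Δ0=1, Δ1=8/3
row 1: diag=8, rhs=10; c'=3/8, d'=5/4
back: M1=5/4
M: M0=0, M1=5/4, M2=0
seg 0: a=-5, c=M0/2=0, d=(M1−M0)/(6·1)=5/24, b=Δ0−h0·(2M0+M1)/6=19/24
seg 1: a=-4, c=M1/2=5/8, d=(M2−M1)/(6·3)=-5/72, b=Δ1−h1·(2M1+M2)/6=17/12
t_q=5/2 → seg 1, τ=3/2; S=-4+17/12·τ+5/8·τ²+-5/72·τ³=-45/64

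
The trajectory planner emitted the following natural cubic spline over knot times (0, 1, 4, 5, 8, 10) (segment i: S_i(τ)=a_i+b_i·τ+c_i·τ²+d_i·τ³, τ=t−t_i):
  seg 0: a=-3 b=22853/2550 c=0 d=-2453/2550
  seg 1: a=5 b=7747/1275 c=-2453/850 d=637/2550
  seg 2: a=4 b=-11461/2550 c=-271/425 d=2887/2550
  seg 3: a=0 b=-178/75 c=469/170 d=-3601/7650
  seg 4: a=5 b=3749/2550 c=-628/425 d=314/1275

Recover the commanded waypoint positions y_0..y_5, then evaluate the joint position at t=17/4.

y_0 = S_0(0) = a_0 = -3
y_1 = S_1(0) = a_1 = 5
y_2 = S_2(0) = a_2 = 4
y_3 = S_3(0) = a_3 = 0
y_4 = S_4(0) = a_4 = 5
y_5 = S_4(2) = 4
t_q=17/4 is in segment 2 (τ=1/4); S_2(τ)=155269/54400

y_0=-3 y_1=5 y_2=4 y_3=0 y_4=5 y_5=4
S(17/4) = 155269/54400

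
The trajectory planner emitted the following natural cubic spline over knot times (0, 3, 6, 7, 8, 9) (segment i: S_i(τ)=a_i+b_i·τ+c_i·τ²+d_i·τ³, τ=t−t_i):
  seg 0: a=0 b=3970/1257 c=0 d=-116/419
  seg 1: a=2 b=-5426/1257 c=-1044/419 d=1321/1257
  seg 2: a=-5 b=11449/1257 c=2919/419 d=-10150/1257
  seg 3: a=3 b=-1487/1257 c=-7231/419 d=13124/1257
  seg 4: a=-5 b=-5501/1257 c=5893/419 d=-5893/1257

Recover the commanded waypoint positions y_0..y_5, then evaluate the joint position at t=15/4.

y_0 = S_0(0) = a_0 = 0
y_1 = S_1(0) = a_1 = 2
y_2 = S_2(0) = a_2 = -5
y_3 = S_3(0) = a_3 = 3
y_4 = S_4(0) = a_4 = -5
y_5 = S_4(1) = 0
t_q=15/4 is in segment 1 (τ=3/4); S_1(τ)=-58879/26816

y_0=0 y_1=2 y_2=-5 y_3=3 y_4=-5 y_5=0
S(15/4) = -58879/26816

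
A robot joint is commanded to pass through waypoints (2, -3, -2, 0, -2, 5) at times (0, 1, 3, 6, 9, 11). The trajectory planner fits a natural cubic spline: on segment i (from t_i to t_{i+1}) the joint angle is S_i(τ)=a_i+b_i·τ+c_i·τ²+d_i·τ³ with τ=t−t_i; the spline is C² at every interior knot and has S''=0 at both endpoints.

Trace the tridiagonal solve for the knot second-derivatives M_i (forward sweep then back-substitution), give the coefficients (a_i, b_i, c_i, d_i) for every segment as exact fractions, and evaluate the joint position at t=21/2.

  seg 0: a=2 b=-131/22 c=0 d=21/22
  seg 1: a=-3 b=-34/11 c=63/22 d=-47/88
  seg 2: a=-2 b=43/22 c=-15/44 d=-35/1188
  seg 3: a=0 b=-39/44 c=-20/33 d=269/1188
  seg 4: a=-2 b=35/22 c=63/44 d=-21/88
S(21/2) = 1973/704

Δ: Δ0=-5, Δ1=1/2, Δ2=2/3, Δ3=-2/3, Δ4=7/2
row 1: diag=6, rhs=33; c'=1/3, d'=11/2
row 2: denom=10−2·1/3=28/3; d'=(1−2·11/2)/(28/3)=-15/14
row 3: denom=12−3·9/28=309/28; d'=(-8−3·-15/14)/(309/28)=-134/309
row 4: denom=10−3·28/103=946/103; d'=(25−3·-134/309)/(946/103)=63/22
back: M4=63/22
back: M3=-134/309−28/103·63/22=-40/33
back: M2=-15/14−9/28·-40/33=-15/22
back: M1=11/2−1/3·-15/22=63/11
M: M0=0, M1=63/11, M2=-15/22, M3=-40/33, M4=63/22, M5=0
seg 0: a=2, c=M0/2=0, d=(M1−M0)/(6·1)=21/22, b=Δ0−h0·(2M0+M1)/6=-131/22
seg 1: a=-3, c=M1/2=63/22, d=(M2−M1)/(6·2)=-47/88, b=Δ1−h1·(2M1+M2)/6=-34/11
seg 2: a=-2, c=M2/2=-15/44, d=(M3−M2)/(6·3)=-35/1188, b=Δ2−h2·(2M2+M3)/6=43/22
seg 3: a=0, c=M3/2=-20/33, d=(M4−M3)/(6·3)=269/1188, b=Δ3−h3·(2M3+M4)/6=-39/44
seg 4: a=-2, c=M4/2=63/44, d=(M5−M4)/(6·2)=-21/88, b=Δ4−h4·(2M4+M5)/6=35/22
t_q=21/2 → seg 4, τ=3/2; S=-2+35/22·τ+63/44·τ²+-21/88·τ³=1973/704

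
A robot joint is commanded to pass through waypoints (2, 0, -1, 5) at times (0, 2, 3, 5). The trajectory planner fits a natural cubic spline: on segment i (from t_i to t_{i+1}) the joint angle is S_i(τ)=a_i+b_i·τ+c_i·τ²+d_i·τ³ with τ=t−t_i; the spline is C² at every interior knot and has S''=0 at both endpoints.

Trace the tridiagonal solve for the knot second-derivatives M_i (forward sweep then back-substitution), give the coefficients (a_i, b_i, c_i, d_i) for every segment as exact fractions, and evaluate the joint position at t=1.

  seg 0: a=2 b=-27/35 c=0 d=-2/35
  seg 1: a=0 b=-51/35 c=-12/35 d=4/5
  seg 2: a=-1 b=9/35 c=72/35 d=-12/35
S(1) = 41/35

Δ: Δ0=-1, Δ1=-1, Δ2=3
row 1: diag=6, rhs=0; c'=1/6, d'=0
row 2: denom=6−1·1/6=35/6; d'=(24−1·0)/(35/6)=144/35
back: M2=144/35
back: M1=0−1/6·144/35=-24/35
M: M0=0, M1=-24/35, M2=144/35, M3=0
seg 0: a=2, c=M0/2=0, d=(M1−M0)/(6·2)=-2/35, b=Δ0−h0·(2M0+M1)/6=-27/35
seg 1: a=0, c=M1/2=-12/35, d=(M2−M1)/(6·1)=4/5, b=Δ1−h1·(2M1+M2)/6=-51/35
seg 2: a=-1, c=M2/2=72/35, d=(M3−M2)/(6·2)=-12/35, b=Δ2−h2·(2M2+M3)/6=9/35
t_q=1 → seg 0, τ=1; S=2+-27/35·τ+0·τ²+-2/35·τ³=41/35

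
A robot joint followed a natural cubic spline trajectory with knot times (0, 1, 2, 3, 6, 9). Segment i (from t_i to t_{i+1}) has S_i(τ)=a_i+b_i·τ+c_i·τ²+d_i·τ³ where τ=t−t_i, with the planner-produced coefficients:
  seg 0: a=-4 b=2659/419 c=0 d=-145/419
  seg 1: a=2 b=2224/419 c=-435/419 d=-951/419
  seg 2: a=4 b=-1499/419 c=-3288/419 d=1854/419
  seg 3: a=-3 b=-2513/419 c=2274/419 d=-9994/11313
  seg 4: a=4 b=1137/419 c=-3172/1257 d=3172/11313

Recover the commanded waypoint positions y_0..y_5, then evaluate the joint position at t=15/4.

y_0=-4 y_1=2 y_2=4 y_3=-3 y_4=4 y_5=-3
S(15/4) = -64601/13408

y_0 = S_0(0) = a_0 = -4
y_1 = S_1(0) = a_1 = 2
y_2 = S_2(0) = a_2 = 4
y_3 = S_3(0) = a_3 = -3
y_4 = S_4(0) = a_4 = 4
y_5 = S_4(3) = -3
t_q=15/4 is in segment 3 (τ=3/4); S_3(τ)=-64601/13408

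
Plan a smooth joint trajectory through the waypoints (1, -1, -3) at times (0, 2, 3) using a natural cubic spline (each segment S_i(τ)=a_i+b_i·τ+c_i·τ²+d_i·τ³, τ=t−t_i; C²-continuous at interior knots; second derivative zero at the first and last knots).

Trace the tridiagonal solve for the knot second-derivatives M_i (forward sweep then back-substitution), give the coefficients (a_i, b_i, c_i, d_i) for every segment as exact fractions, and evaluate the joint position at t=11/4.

Δ: Δ0=-1, Δ1=-2
row 1: diag=6, rhs=-6; c'=1/6, d'=-1
back: M1=-1
M: M0=0, M1=-1, M2=0
seg 0: a=1, c=M0/2=0, d=(M1−M0)/(6·2)=-1/12, b=Δ0−h0·(2M0+M1)/6=-2/3
seg 1: a=-1, c=M1/2=-1/2, d=(M2−M1)/(6·1)=1/6, b=Δ1−h1·(2M1+M2)/6=-5/3
t_q=11/4 → seg 1, τ=3/4; S=-1+-5/3·τ+-1/2·τ²+1/6·τ³=-315/128

  seg 0: a=1 b=-2/3 c=0 d=-1/12
  seg 1: a=-1 b=-5/3 c=-1/2 d=1/6
S(11/4) = -315/128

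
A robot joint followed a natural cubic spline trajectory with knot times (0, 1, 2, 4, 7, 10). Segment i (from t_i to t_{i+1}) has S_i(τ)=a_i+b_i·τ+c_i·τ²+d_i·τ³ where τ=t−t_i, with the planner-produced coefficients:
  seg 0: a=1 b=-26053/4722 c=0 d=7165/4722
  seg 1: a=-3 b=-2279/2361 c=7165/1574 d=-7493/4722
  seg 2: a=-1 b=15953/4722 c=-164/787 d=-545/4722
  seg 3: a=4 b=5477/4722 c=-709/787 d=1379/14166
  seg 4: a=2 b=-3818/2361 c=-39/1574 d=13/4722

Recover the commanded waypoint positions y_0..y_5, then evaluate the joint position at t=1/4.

y_0=1 y_1=-3 y_2=-1 y_3=4 y_4=2 y_5=-3
S(1/4) = -35825/100736

y_0 = S_0(0) = a_0 = 1
y_1 = S_1(0) = a_1 = -3
y_2 = S_2(0) = a_2 = -1
y_3 = S_3(0) = a_3 = 4
y_4 = S_4(0) = a_4 = 2
y_5 = S_4(3) = -3
t_q=1/4 is in segment 0 (τ=1/4); S_0(τ)=-35825/100736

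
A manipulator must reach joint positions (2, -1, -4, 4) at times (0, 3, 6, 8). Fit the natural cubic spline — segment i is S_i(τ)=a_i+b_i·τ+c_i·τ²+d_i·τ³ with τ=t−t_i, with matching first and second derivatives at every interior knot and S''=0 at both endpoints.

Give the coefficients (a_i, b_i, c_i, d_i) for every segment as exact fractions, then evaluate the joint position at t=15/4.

Δ: Δ0=-1, Δ1=-1, Δ2=4
row 1: diag=12, rhs=0; c'=1/4, d'=0
row 2: denom=10−3·1/4=37/4; d'=(30−3·0)/(37/4)=120/37
back: M2=120/37
back: M1=0−1/4·120/37=-30/37
M: M0=0, M1=-30/37, M2=120/37, M3=0
seg 0: a=2, c=M0/2=0, d=(M1−M0)/(6·3)=-5/111, b=Δ0−h0·(2M0+M1)/6=-22/37
seg 1: a=-1, c=M1/2=-15/37, d=(M2−M1)/(6·3)=25/111, b=Δ1−h1·(2M1+M2)/6=-67/37
seg 2: a=-4, c=M2/2=60/37, d=(M3−M2)/(6·2)=-10/37, b=Δ2−h2·(2M2+M3)/6=68/37
t_q=15/4 → seg 1, τ=3/4; S=-1+-67/37·τ+-15/37·τ²+25/111·τ³=-5899/2368

  seg 0: a=2 b=-22/37 c=0 d=-5/111
  seg 1: a=-1 b=-67/37 c=-15/37 d=25/111
  seg 2: a=-4 b=68/37 c=60/37 d=-10/37
S(15/4) = -5899/2368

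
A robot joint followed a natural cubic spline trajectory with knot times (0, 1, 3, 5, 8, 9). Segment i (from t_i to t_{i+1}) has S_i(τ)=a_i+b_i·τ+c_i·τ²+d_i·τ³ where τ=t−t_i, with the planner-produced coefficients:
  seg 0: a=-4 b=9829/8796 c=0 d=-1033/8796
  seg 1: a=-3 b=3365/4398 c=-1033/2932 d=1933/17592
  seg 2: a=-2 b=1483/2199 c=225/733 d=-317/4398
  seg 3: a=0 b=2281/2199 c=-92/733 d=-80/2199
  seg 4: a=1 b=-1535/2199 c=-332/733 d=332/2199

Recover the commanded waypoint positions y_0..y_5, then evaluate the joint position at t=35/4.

y_0 = S_0(0) = a_0 = -4
y_1 = S_1(0) = a_1 = -3
y_2 = S_2(0) = a_2 = -2
y_3 = S_3(0) = a_3 = 0
y_4 = S_4(0) = a_4 = 1
y_5 = S_4(1) = 0
t_q=35/4 is in segment 4 (τ=3/4); S_4(τ)=3347/11728

y_0=-4 y_1=-3 y_2=-2 y_3=0 y_4=1 y_5=0
S(35/4) = 3347/11728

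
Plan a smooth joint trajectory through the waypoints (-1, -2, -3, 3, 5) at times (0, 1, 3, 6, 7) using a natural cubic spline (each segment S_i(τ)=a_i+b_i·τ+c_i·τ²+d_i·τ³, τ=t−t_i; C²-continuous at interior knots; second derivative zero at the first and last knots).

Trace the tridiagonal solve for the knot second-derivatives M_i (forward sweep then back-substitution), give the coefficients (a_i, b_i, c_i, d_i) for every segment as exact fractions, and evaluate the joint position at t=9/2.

  seg 0: a=-1 b=-779/788 c=0 d=-9/788
  seg 1: a=-2 b=-403/394 c=-27/788 d=233/1576
  seg 2: a=-3 b=121/197 c=168/197 d=-77/591
  seg 3: a=3 b=436/197 c=-63/197 d=21/197
S(9/2) = -945/1576

Δ: Δ0=-1, Δ1=-1/2, Δ2=2, Δ3=2
row 1: diag=6, rhs=3; c'=1/3, d'=1/2
row 2: denom=10−2·1/3=28/3; d'=(15−2·1/2)/(28/3)=3/2
row 3: denom=8−3·9/28=197/28; d'=(0−3·3/2)/(197/28)=-126/197
back: M3=-126/197
back: M2=3/2−9/28·-126/197=336/197
back: M1=1/2−1/3·336/197=-27/394
M: M0=0, M1=-27/394, M2=336/197, M3=-126/197, M4=0
seg 0: a=-1, c=M0/2=0, d=(M1−M0)/(6·1)=-9/788, b=Δ0−h0·(2M0+M1)/6=-779/788
seg 1: a=-2, c=M1/2=-27/788, d=(M2−M1)/(6·2)=233/1576, b=Δ1−h1·(2M1+M2)/6=-403/394
seg 2: a=-3, c=M2/2=168/197, d=(M3−M2)/(6·3)=-77/591, b=Δ2−h2·(2M2+M3)/6=121/197
seg 3: a=3, c=M3/2=-63/197, d=(M4−M3)/(6·1)=21/197, b=Δ3−h3·(2M3+M4)/6=436/197
t_q=9/2 → seg 2, τ=3/2; S=-3+121/197·τ+168/197·τ²+-77/591·τ³=-945/1576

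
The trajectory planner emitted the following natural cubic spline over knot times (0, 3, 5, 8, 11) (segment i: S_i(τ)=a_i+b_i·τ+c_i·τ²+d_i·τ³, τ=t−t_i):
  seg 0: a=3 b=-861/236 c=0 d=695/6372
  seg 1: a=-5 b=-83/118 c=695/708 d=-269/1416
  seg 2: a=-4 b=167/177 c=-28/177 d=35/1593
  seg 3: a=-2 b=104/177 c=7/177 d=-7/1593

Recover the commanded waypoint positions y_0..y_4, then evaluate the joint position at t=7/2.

y_0=3 y_1=-5 y_2=-4 y_3=-2 y_4=0
S(7/2) = -19371/3776

y_0 = S_0(0) = a_0 = 3
y_1 = S_1(0) = a_1 = -5
y_2 = S_2(0) = a_2 = -4
y_3 = S_3(0) = a_3 = -2
y_4 = S_3(3) = 0
t_q=7/2 is in segment 1 (τ=1/2); S_1(τ)=-19371/3776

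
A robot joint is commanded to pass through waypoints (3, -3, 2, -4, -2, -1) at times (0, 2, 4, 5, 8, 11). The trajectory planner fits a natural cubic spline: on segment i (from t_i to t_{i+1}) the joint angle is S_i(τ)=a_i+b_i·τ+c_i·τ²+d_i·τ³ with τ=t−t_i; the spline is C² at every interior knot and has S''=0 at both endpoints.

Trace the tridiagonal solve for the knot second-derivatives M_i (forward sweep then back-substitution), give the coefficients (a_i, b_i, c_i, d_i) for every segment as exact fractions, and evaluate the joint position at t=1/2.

  seg 0: a=3 b=-1674/311 c=0 d=741/1244
  seg 1: a=-3 b=549/311 c=2223/622 d=-3989/2488
  seg 2: a=2 b=-1977/622 c=-7521/1244 d=4011/1244
  seg 3: a=-4 b=-6963/1244 c=1128/311 d=-17231/33588
  seg 4: a=-2 b=1439/622 c=-3695/3732 d=3695/33588
S(1/2) = 3813/9952

Δ: Δ0=-3, Δ1=5/2, Δ2=-6, Δ3=2/3, Δ4=1/3
row 1: diag=8, rhs=33; c'=1/4, d'=33/8
row 2: denom=6−2·1/4=11/2; d'=(-51−2·33/8)/(11/2)=-237/22
row 3: denom=8−1·2/11=86/11; d'=(40−1·-237/22)/(86/11)=1117/172
row 4: denom=12−3·33/86=933/86; d'=(-2−3·1117/172)/(933/86)=-3695/1866
back: M4=-3695/1866
back: M3=1117/172−33/86·-3695/1866=2256/311
back: M2=-237/22−2/11·2256/311=-7521/622
back: M1=33/8−1/4·-7521/622=2223/311
M: M0=0, M1=2223/311, M2=-7521/622, M3=2256/311, M4=-3695/1866, M5=0
seg 0: a=3, c=M0/2=0, d=(M1−M0)/(6·2)=741/1244, b=Δ0−h0·(2M0+M1)/6=-1674/311
seg 1: a=-3, c=M1/2=2223/622, d=(M2−M1)/(6·2)=-3989/2488, b=Δ1−h1·(2M1+M2)/6=549/311
seg 2: a=2, c=M2/2=-7521/1244, d=(M3−M2)/(6·1)=4011/1244, b=Δ2−h2·(2M2+M3)/6=-1977/622
seg 3: a=-4, c=M3/2=1128/311, d=(M4−M3)/(6·3)=-17231/33588, b=Δ3−h3·(2M3+M4)/6=-6963/1244
seg 4: a=-2, c=M4/2=-3695/3732, d=(M5−M4)/(6·3)=3695/33588, b=Δ4−h4·(2M4+M5)/6=1439/622
t_q=1/2 → seg 0, τ=1/2; S=3+-1674/311·τ+0·τ²+741/1244·τ³=3813/9952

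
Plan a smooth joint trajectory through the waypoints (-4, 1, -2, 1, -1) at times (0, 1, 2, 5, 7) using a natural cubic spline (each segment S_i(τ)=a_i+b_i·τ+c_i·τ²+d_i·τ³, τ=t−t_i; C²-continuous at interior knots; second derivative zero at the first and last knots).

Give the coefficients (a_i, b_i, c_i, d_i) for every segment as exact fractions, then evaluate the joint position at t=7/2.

Δ: Δ0=5, Δ1=-3, Δ2=1, Δ3=-1
row 1: diag=4, rhs=-48; c'=1/4, d'=-12
row 2: denom=8−1·1/4=31/4; d'=(24−1·-12)/(31/4)=144/31
row 3: denom=10−3·12/31=274/31; d'=(-12−3·144/31)/(274/31)=-402/137
back: M3=-402/137
back: M2=144/31−12/31·-402/137=792/137
back: M1=-12−1/4·792/137=-1842/137
M: M0=0, M1=-1842/137, M2=792/137, M3=-402/137, M4=0
seg 0: a=-4, c=M0/2=0, d=(M1−M0)/(6·1)=-307/137, b=Δ0−h0·(2M0+M1)/6=992/137
seg 1: a=1, c=M1/2=-921/137, d=(M2−M1)/(6·1)=439/137, b=Δ1−h1·(2M1+M2)/6=71/137
seg 2: a=-2, c=M2/2=396/137, d=(M3−M2)/(6·3)=-199/411, b=Δ2−h2·(2M2+M3)/6=-454/137
seg 3: a=1, c=M3/2=-201/137, d=(M4−M3)/(6·2)=67/274, b=Δ3−h3·(2M3+M4)/6=131/137
t_q=7/2 → seg 2, τ=3/2; S=-2+-454/137·τ+396/137·τ²+-199/411·τ³=-2303/1096

  seg 0: a=-4 b=992/137 c=0 d=-307/137
  seg 1: a=1 b=71/137 c=-921/137 d=439/137
  seg 2: a=-2 b=-454/137 c=396/137 d=-199/411
  seg 3: a=1 b=131/137 c=-201/137 d=67/274
S(7/2) = -2303/1096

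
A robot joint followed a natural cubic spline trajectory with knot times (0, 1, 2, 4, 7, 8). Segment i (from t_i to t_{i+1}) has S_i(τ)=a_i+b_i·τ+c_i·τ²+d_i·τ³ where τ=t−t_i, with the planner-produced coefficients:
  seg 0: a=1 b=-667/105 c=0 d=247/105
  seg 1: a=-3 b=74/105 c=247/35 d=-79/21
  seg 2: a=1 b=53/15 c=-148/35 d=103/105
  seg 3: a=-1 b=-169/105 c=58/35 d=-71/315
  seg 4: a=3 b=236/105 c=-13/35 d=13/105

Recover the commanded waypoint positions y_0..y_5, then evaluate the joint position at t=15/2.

y_0=1 y_1=-3 y_2=1 y_3=-1 y_4=3 y_5=5
S(15/2) = 1133/280

y_0 = S_0(0) = a_0 = 1
y_1 = S_1(0) = a_1 = -3
y_2 = S_2(0) = a_2 = 1
y_3 = S_3(0) = a_3 = -1
y_4 = S_4(0) = a_4 = 3
y_5 = S_4(1) = 5
t_q=15/2 is in segment 4 (τ=1/2); S_4(τ)=1133/280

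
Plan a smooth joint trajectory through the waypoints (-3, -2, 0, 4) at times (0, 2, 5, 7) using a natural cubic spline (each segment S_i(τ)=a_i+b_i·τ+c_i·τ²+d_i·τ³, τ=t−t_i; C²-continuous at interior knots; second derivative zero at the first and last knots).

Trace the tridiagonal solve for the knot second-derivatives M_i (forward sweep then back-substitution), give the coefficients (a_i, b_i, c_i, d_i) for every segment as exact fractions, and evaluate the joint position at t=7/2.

Δ: Δ0=1/2, Δ1=2/3, Δ2=2
row 1: diag=10, rhs=1; c'=3/10, d'=1/10
row 2: denom=10−3·3/10=91/10; d'=(8−3·1/10)/(91/10)=11/13
back: M2=11/13
back: M1=1/10−3/10·11/13=-2/13
M: M0=0, M1=-2/13, M2=11/13, M3=0
seg 0: a=-3, c=M0/2=0, d=(M1−M0)/(6·2)=-1/78, b=Δ0−h0·(2M0+M1)/6=43/78
seg 1: a=-2, c=M1/2=-1/13, d=(M2−M1)/(6·3)=1/18, b=Δ1−h1·(2M1+M2)/6=31/78
seg 2: a=0, c=M2/2=11/26, d=(M3−M2)/(6·2)=-11/156, b=Δ2−h2·(2M2+M3)/6=56/39
t_q=7/2 → seg 1, τ=3/2; S=-2+31/78·τ+-1/13·τ²+1/18·τ³=-289/208

  seg 0: a=-3 b=43/78 c=0 d=-1/78
  seg 1: a=-2 b=31/78 c=-1/13 d=1/18
  seg 2: a=0 b=56/39 c=11/26 d=-11/156
S(7/2) = -289/208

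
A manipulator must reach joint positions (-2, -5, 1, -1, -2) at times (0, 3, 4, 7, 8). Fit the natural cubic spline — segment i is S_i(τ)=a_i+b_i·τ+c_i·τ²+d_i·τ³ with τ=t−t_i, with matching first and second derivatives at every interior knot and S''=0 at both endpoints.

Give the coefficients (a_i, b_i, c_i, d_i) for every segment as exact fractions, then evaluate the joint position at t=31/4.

  seg 0: a=-2 b=-109/27 c=0 d=82/243
  seg 1: a=-5 b=137/27 c=82/27 d=-19/9
  seg 2: a=1 b=130/27 c=-89/27 d=119/243
  seg 3: a=-1 b=-47/27 c=10/9 d=-10/27
S(31/4) = -529/288

Δ: Δ0=-1, Δ1=6, Δ2=-2/3, Δ3=-1
row 1: diag=8, rhs=42; c'=1/8, d'=21/4
row 2: denom=8−1·1/8=63/8; d'=(-40−1·21/4)/(63/8)=-362/63
row 3: denom=8−3·8/21=48/7; d'=(-2−3·-362/63)/(48/7)=20/9
back: M3=20/9
back: M2=-362/63−8/21·20/9=-178/27
back: M1=21/4−1/8·-178/27=164/27
M: M0=0, M1=164/27, M2=-178/27, M3=20/9, M4=0
seg 0: a=-2, c=M0/2=0, d=(M1−M0)/(6·3)=82/243, b=Δ0−h0·(2M0+M1)/6=-109/27
seg 1: a=-5, c=M1/2=82/27, d=(M2−M1)/(6·1)=-19/9, b=Δ1−h1·(2M1+M2)/6=137/27
seg 2: a=1, c=M2/2=-89/27, d=(M3−M2)/(6·3)=119/243, b=Δ2−h2·(2M2+M3)/6=130/27
seg 3: a=-1, c=M3/2=10/9, d=(M4−M3)/(6·1)=-10/27, b=Δ3−h3·(2M3+M4)/6=-47/27
t_q=31/4 → seg 3, τ=3/4; S=-1+-47/27·τ+10/9·τ²+-10/27·τ³=-529/288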